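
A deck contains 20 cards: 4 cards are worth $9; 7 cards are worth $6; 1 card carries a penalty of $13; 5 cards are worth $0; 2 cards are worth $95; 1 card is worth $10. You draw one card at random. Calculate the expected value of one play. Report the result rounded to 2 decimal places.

E[payout] = (4/20)·9 + (7/20)·6 + (1/20)·(-13) + (5/20)·0 + (2/20)·95 + (1/20)·10 = 53/4
≈ $13.25

$13.25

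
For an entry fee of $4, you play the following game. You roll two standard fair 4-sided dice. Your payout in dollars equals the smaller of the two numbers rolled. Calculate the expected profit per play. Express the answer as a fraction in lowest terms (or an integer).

-17/8 dollars

Distribution of the smaller of the two numbers rolled: 1 w.p. 7/16, 2 w.p. 5/16, 3 w.p. 3/16, 4 w.p. 1/16
E[payout] = (7/16)·1 + (5/16)·2 + (3/16)·3 + (1/16)·4 = 15/8
Expected profit = 15/8 − 4 = -17/8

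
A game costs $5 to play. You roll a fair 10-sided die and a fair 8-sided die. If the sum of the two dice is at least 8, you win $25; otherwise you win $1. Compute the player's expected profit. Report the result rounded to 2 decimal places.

E[payout] = (21/80)·1 + (59/80)·25 = 187/10
Expected profit = 187/10 − 5 = 137/10 ≈ $13.70

$13.70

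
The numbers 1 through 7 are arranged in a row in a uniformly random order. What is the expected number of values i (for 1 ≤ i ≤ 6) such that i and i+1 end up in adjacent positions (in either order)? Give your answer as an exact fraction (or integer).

For each i ∈ {1,…,6}, let Xᵢ = 1 if i and i+1 are adjacent. P(Xᵢ=1) = 2·(7−1)!/7! = 2/7.
By linearity, E[ΣXᵢ] = (6)·(2/7) = 12/7.

12/7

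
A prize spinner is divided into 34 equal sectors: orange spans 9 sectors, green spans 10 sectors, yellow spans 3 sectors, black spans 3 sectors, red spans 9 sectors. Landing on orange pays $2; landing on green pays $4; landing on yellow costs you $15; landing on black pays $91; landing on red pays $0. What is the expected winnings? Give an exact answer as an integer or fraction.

E[payout] = (9/34)·2 + (10/34)·4 + (3/34)·(-15) + (3/34)·91 + (9/34)·0 = 143/17

143/17 dollars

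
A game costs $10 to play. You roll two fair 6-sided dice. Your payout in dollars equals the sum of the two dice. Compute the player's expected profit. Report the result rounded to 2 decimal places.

-$3.00

Distribution of the sum of the two dice: 2 w.p. 1/36, 3 w.p. 1/18, 4 w.p. 1/12, 5 w.p. 1/9, 6 w.p. 5/36, 7 w.p. 1/6, …
E[payout] = (1/36)·2 + (1/18)·3 + (1/12)·4 + (1/9)·5 + (5/36)·6 + (1/6)·7 + (5/36)·8 + (1/9)·9 + (1/12)·10 + (1/18)·11 + (1/36)·12 = 7
Expected profit = 7 − 10 = -3 ≈ -$3.00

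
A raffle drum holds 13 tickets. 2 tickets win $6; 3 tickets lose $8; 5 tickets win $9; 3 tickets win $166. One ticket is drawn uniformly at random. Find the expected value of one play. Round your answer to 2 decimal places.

E[payout] = (2/13)·6 + (3/13)·(-8) + (5/13)·9 + (3/13)·166 = 531/13
≈ $40.85

$40.85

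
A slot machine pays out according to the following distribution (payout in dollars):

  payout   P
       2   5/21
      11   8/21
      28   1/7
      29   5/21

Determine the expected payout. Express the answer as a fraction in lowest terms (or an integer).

E[X] = (5/21)·2 + (8/21)·11 + (1/7)·28 + (5/21)·29
     = 109/7

109/7 dollars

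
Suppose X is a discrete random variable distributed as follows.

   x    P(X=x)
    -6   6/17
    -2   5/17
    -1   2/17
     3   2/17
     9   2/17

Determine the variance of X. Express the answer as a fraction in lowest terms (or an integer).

6530/289

E[X] = (6/17)·(-6) + (5/17)·(-2) + (2/17)·(-1) + (2/17)·3 + (2/17)·9 = -24/17
E[X²] = (6/17)·36 + (5/17)·4 + (2/17)·1 + (2/17)·9 + (2/17)·81 = 418/17
Var(X) = 418/17 − (-24/17)² = 6530/289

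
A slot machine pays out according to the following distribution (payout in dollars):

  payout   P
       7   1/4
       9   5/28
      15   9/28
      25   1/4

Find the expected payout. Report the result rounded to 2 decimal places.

E[X] = (1/4)·7 + (5/28)·9 + (9/28)·15 + (1/4)·25
     = 101/7 ≈ 14.43

$14.43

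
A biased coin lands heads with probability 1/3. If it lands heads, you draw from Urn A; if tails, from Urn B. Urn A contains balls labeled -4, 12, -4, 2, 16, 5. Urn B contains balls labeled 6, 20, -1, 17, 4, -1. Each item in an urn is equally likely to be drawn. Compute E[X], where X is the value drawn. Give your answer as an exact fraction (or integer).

E[X | Urn A] = (-4 + 12 − 4 + 2 + 16 + 5)/6 = 9/2
E[X | Urn B] = (6 + 20 − 1 + 17 + 4 − 1)/6 = 15/2
E[X] = (1/3)·9/2 + (2/3)·15/2 = 13/2

13/2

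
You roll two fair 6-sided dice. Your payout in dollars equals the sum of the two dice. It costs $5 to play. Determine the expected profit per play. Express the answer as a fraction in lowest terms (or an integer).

Distribution of the sum of the two dice: 2 w.p. 1/36, 3 w.p. 1/18, 4 w.p. 1/12, 5 w.p. 1/9, 6 w.p. 5/36, 7 w.p. 1/6, …
E[payout] = (1/36)·2 + (1/18)·3 + (1/12)·4 + (1/9)·5 + (5/36)·6 + (1/6)·7 + (5/36)·8 + (1/9)·9 + (1/12)·10 + (1/18)·11 + (1/36)·12 = 7
Expected profit = 7 − 5 = 2

$2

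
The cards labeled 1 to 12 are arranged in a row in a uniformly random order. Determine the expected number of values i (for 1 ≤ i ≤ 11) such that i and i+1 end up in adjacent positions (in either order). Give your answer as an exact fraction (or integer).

For each i ∈ {1,…,11}, let Xᵢ = 1 if i and i+1 are adjacent. P(Xᵢ=1) = 2·(12−1)!/12! = 2/12.
By linearity, E[ΣXᵢ] = (11)·(2/12) = 11/6.

11/6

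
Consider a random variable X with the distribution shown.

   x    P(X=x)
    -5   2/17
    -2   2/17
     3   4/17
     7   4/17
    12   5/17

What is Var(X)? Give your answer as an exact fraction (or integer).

E[X] = (2/17)·(-5) + (2/17)·(-2) + (4/17)·3 + (4/17)·7 + (5/17)·12 = 86/17
E[X²] = (2/17)·25 + (2/17)·4 + (4/17)·9 + (4/17)·49 + (5/17)·144 = 1010/17
Var(X) = 1010/17 − (86/17)² = 9774/289

9774/289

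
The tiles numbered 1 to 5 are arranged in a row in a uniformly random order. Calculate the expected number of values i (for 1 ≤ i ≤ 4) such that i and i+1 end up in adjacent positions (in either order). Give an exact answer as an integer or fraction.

8/5

For each i ∈ {1,…,4}, let Xᵢ = 1 if i and i+1 are adjacent. P(Xᵢ=1) = 2·(5−1)!/5! = 2/5.
By linearity, E[ΣXᵢ] = (4)·(2/5) = 8/5.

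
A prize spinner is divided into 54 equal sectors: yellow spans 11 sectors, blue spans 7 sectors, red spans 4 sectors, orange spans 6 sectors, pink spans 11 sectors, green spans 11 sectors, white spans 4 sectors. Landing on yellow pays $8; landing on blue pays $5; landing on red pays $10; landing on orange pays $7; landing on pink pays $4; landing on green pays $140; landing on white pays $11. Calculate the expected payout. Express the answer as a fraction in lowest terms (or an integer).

611/18 dollars

E[payout] = (11/54)·8 + (7/54)·5 + (4/54)·10 + (6/54)·7 + (11/54)·4 + (11/54)·140 + (4/54)·11 = 611/18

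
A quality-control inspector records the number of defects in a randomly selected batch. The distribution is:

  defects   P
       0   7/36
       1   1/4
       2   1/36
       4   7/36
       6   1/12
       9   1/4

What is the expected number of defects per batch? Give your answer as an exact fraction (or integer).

23/6

E[X] = (7/36)·0 + (1/4)·1 + (1/36)·2 + (7/36)·4 + (1/12)·6 + (1/4)·9
     = 23/6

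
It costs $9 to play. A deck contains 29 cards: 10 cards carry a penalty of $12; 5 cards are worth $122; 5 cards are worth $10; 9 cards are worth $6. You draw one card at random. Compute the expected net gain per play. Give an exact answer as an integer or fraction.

333/29 dollars

E[payout] = (10/29)·(-12) + (5/29)·122 + (5/29)·10 + (9/29)·6 = 594/29
Expected profit = 594/29 − 9 = 333/29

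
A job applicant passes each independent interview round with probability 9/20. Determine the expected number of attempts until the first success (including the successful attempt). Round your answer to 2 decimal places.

2.22

For a geometric distribution, E[trials] = 1/p = 1/(9/20) = 20/9.
≈ 2.22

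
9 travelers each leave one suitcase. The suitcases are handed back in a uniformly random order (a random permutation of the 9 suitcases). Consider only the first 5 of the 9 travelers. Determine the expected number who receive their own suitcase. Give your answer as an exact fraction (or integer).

Let Xᵢ = 1 if person i gets their own suitcase. For each i, P(Xᵢ=1) = 1/9.
By linearity of expectation, E[X₁+…+X_5] = 5·(1/9) = 5/9.

5/9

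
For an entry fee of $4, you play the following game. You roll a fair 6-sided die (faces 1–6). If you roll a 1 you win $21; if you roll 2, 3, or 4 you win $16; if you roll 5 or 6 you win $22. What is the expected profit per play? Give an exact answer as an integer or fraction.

E[payout] = (1/2)·16 + (1/6)·21 + (1/3)·22 = 113/6
Expected profit = 113/6 − 4 = 89/6

89/6 dollars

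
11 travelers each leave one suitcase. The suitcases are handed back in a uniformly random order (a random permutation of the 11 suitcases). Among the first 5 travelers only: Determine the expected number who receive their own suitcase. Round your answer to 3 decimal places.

0.455

Let Xᵢ = 1 if person i gets their own suitcase. For each i, P(Xᵢ=1) = 1/11.
By linearity of expectation, E[X₁+…+X_5] = 5·(1/11) = 5/11.
≈ 0.455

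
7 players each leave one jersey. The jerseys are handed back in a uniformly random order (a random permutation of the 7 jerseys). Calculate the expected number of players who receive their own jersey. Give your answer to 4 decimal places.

1.0000

Let Xᵢ = 1 if person i gets their own jersey. For each i, P(Xᵢ=1) = 1/7.
By linearity of expectation, E[X₁+…+X_7] = 7·(1/7) = 1.
≈ 1.0000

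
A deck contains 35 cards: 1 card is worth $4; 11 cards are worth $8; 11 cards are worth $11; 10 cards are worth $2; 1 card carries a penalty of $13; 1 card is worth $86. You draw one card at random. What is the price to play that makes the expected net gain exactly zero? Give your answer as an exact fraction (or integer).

E[payout] = (1/35)·4 + (11/35)·8 + (11/35)·11 + (10/35)·2 + (1/35)·(-13) + (1/35)·86 = 306/35
Fair fee = E[payout] = 306/35

306/35 dollars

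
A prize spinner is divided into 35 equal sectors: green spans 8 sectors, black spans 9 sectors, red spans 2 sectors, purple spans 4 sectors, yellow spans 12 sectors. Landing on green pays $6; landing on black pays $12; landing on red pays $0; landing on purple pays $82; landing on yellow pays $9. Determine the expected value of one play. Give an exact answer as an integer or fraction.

592/35 dollars

E[payout] = (8/35)·6 + (9/35)·12 + (2/35)·0 + (4/35)·82 + (12/35)·9 = 592/35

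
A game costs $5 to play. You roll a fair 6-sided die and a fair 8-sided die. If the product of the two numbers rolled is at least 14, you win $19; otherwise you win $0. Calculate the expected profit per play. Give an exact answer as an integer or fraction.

197/48 dollars

E[payout] = (25/48)·0 + (23/48)·19 = 437/48
Expected profit = 437/48 − 5 = 197/48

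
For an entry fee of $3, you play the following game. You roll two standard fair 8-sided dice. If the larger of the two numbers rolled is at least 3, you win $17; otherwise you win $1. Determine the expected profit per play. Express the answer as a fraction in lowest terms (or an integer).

E[payout] = (1/16)·1 + (15/16)·17 = 16
Expected profit = 16 − 3 = 13

$13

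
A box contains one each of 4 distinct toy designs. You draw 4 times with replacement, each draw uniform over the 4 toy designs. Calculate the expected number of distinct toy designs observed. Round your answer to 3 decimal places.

2.734

Let Xⱼ=1 if type j appears at least once. P(Xⱼ=1) = 1 − ((4−1)/4)^4 = 175/256.
E[#distinct] = 4·175/256 = 175/64.
≈ 2.734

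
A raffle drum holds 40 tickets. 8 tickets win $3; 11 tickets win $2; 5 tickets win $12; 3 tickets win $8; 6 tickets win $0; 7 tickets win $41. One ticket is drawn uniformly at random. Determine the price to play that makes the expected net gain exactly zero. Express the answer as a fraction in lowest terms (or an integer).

417/40 dollars

E[payout] = (8/40)·3 + (11/40)·2 + (5/40)·12 + (3/40)·8 + (6/40)·0 + (7/40)·41 = 417/40
Fair fee = E[payout] = 417/40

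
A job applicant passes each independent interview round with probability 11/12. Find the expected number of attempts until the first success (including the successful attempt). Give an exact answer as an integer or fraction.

12/11

For a geometric distribution, E[trials] = 1/p = 1/(11/12) = 12/11.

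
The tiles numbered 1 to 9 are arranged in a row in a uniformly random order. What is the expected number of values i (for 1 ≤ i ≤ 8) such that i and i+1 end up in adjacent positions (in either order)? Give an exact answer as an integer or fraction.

For each i ∈ {1,…,8}, let Xᵢ = 1 if i and i+1 are adjacent. P(Xᵢ=1) = 2·(9−1)!/9! = 2/9.
By linearity, E[ΣXᵢ] = (8)·(2/9) = 16/9.

16/9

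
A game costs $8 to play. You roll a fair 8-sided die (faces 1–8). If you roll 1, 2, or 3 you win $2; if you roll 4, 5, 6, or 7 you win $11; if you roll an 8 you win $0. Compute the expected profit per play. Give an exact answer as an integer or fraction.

E[payout] = (1/8)·0 + (3/8)·2 + (1/2)·11 = 25/4
Expected profit = 25/4 − 8 = -7/4

-7/4 dollars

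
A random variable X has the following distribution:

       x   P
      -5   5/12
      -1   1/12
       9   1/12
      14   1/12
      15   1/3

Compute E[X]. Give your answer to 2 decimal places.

E[X] = (5/12)·(-5) + (1/12)·(-1) + (1/12)·9 + (1/12)·14 + (1/3)·15
     = 19/4 ≈ 4.75

4.75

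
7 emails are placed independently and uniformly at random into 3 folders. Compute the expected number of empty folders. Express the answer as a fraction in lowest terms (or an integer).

Let Xⱼ=1 if folder j is empty. P(Xⱼ=1) = ((3-1)/3)^7 = 128/2187.
By linearity, E[#empty] = 3·128/2187 = 128/729.

128/729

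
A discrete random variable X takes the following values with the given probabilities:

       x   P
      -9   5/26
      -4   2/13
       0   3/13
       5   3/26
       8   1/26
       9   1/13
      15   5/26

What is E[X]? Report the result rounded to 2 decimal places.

E[X] = (5/26)·(-9) + (2/13)·(-4) + (3/13)·0 + (3/26)·5 + (1/26)·8 + (1/13)·9 + (5/26)·15
     = 55/26 ≈ 2.12

2.12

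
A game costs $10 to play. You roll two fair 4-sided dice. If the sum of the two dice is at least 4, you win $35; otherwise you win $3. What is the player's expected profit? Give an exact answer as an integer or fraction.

E[payout] = (3/16)·3 + (13/16)·35 = 29
Expected profit = 29 − 10 = 19

$19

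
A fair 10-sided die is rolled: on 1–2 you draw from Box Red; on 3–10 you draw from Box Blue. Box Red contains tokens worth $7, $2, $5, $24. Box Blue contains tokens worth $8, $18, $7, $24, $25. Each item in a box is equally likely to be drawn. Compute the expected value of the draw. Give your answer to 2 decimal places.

E[X | Box Red] = (7 + 2 + 5 + 24)/4 = 19/2
E[X | Box Blue] = (8 + 18 + 7 + 24 + 25)/5 = 82/5
E[X] = (1/5)·19/2 + (4/5)·82/5 = 751/50 ≈ 15.02

$15.02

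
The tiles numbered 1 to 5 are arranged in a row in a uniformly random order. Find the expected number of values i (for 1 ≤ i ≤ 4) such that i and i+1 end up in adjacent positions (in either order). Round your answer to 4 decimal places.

1.6000

For each i ∈ {1,…,4}, let Xᵢ = 1 if i and i+1 are adjacent. P(Xᵢ=1) = 2·(5−1)!/5! = 2/5.
By linearity, E[ΣXᵢ] = (4)·(2/5) = 8/5.
≈ 1.6000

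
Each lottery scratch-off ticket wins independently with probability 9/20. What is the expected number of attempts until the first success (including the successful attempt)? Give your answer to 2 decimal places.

2.22

For a geometric distribution, E[trials] = 1/p = 1/(9/20) = 20/9.
≈ 2.22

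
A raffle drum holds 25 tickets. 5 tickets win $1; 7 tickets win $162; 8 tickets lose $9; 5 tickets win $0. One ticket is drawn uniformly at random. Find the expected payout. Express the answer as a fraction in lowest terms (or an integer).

1067/25 dollars

E[payout] = (5/25)·1 + (7/25)·162 + (8/25)·(-9) + (5/25)·0 = 1067/25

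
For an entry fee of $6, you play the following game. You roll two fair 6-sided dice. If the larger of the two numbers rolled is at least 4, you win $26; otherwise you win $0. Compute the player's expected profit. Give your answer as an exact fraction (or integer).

E[payout] = (1/4)·0 + (3/4)·26 = 39/2
Expected profit = 39/2 − 6 = 27/2

27/2 dollars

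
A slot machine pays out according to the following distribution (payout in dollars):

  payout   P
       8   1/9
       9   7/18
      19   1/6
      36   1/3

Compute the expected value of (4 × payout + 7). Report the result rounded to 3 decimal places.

E[4x+7] = (1/9)·39 + (7/18)·43 + (1/6)·83 + (1/3)·151
     = 767/9 ≈ 85.222

85.222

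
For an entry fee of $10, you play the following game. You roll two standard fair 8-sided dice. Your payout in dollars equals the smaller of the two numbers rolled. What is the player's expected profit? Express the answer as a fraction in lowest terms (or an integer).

-109/16 dollars

Distribution of the smaller of the two numbers rolled: 1 w.p. 15/64, 2 w.p. 13/64, 3 w.p. 11/64, 4 w.p. 9/64, 5 w.p. 7/64, 6 w.p. 5/64, …
E[payout] = (15/64)·1 + (13/64)·2 + (11/64)·3 + (9/64)·4 + (7/64)·5 + (5/64)·6 + (3/64)·7 + (1/64)·8 = 51/16
Expected profit = 51/16 − 10 = -109/16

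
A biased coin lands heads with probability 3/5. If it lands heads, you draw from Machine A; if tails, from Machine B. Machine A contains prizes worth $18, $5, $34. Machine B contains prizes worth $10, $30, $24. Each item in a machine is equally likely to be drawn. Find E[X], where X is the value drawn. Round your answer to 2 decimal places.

$19.93

E[X | Machine A] = (18 + 5 + 34)/3 = 19
E[X | Machine B] = (10 + 30 + 24)/3 = 64/3
E[X] = (3/5)·19 + (2/5)·64/3 = 299/15 ≈ 19.93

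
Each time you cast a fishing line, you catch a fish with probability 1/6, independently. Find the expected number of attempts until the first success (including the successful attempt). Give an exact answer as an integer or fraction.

For a geometric distribution, E[trials] = 1/p = 1/(1/6) = 6.

6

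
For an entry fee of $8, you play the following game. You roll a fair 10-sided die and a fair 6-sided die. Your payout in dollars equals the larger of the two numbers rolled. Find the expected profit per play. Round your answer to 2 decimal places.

Distribution of the larger of the two numbers rolled: 1 w.p. 1/60, 2 w.p. 1/20, 3 w.p. 1/12, 4 w.p. 7/60, 5 w.p. 3/20, 6 w.p. 11/60, …
E[payout] = (1/60)·1 + (1/20)·2 + (1/12)·3 + (7/60)·4 + (3/20)·5 + (11/60)·6 + (1/10)·7 + (1/10)·8 + (1/10)·9 + (1/10)·10 = 73/12
Expected profit = 73/12 − 8 = -23/12 ≈ -$1.92

-$1.92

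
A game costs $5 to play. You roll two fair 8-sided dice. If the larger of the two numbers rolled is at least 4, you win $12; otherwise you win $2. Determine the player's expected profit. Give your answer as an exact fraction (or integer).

179/32 dollars

E[payout] = (9/64)·2 + (55/64)·12 = 339/32
Expected profit = 339/32 − 5 = 179/32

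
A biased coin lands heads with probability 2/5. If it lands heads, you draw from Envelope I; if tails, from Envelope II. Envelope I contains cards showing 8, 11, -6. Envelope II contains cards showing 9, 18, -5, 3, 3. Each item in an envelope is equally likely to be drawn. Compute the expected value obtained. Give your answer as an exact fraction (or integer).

E[X | Envelope I] = (8 + 11 − 6)/3 = 13/3
E[X | Envelope II] = (9 + 18 − 5 + 3 + 3)/5 = 28/5
E[X] = (2/5)·13/3 + (3/5)·28/5 = 382/75

382/75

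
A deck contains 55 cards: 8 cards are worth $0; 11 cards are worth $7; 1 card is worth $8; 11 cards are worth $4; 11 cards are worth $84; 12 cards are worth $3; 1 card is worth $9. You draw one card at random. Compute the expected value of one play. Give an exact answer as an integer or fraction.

1098/55 dollars

E[payout] = (8/55)·0 + (11/55)·7 + (1/55)·8 + (11/55)·4 + (11/55)·84 + (12/55)·3 + (1/55)·9 = 1098/55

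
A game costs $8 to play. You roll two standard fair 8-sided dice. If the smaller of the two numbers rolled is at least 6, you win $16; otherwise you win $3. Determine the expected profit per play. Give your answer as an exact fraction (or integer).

E[payout] = (55/64)·3 + (9/64)·16 = 309/64
Expected profit = 309/64 − 8 = -203/64

-203/64 dollars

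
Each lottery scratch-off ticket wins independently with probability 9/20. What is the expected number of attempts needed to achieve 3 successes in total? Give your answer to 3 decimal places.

By linearity (sum of 3 independent geometric waits), E[trials] = 3/p = 3/(9/20) = 20/3.
≈ 6.667

6.667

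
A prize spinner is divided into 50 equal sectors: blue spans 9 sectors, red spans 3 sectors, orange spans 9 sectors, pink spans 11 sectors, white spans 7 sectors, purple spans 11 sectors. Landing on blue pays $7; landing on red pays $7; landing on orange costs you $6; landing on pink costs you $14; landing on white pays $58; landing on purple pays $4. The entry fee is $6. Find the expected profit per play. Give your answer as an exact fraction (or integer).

E[payout] = (9/50)·7 + (3/50)·7 + (9/50)·(-6) + (11/50)·(-14) + (7/50)·58 + (11/50)·4 = 163/25
Expected profit = 163/25 − 6 = 13/25

13/25 dollars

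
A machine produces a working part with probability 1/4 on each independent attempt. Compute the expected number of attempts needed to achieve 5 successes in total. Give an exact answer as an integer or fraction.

20

By linearity (sum of 5 independent geometric waits), E[trials] = 5/p = 5/(1/4) = 20.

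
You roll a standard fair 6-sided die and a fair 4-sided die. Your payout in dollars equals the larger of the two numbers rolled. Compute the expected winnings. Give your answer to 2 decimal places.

Distribution of the larger of the two numbers rolled: 1 w.p. 1/24, 2 w.p. 1/8, 3 w.p. 5/24, 4 w.p. 7/24, 5 w.p. 1/6, 6 w.p. 1/6
E[payout] = (1/24)·1 + (1/8)·2 + (5/24)·3 + (7/24)·4 + (1/6)·5 + (1/6)·6 = 47/12
≈ $3.92

$3.92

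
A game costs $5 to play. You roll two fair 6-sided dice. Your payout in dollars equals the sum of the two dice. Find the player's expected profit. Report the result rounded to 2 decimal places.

$2.00

Distribution of the sum of the two dice: 2 w.p. 1/36, 3 w.p. 1/18, 4 w.p. 1/12, 5 w.p. 1/9, 6 w.p. 5/36, 7 w.p. 1/6, …
E[payout] = (1/36)·2 + (1/18)·3 + (1/12)·4 + (1/9)·5 + (5/36)·6 + (1/6)·7 + (5/36)·8 + (1/9)·9 + (1/12)·10 + (1/18)·11 + (1/36)·12 = 7
Expected profit = 7 − 5 = 2 ≈ $2.00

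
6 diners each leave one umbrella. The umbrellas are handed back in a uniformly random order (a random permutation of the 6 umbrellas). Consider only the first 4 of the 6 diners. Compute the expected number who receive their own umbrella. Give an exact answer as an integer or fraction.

Let Xᵢ = 1 if person i gets their own umbrella. For each i, P(Xᵢ=1) = 1/6.
By linearity of expectation, E[X₁+…+X_4] = 4·(1/6) = 2/3.

2/3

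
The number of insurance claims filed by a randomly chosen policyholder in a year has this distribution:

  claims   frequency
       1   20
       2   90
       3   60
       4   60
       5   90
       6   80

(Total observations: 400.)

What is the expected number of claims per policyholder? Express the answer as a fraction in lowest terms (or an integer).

31/8

Total = 400, so P(claims=1) = 20/400, etc.
E[X] = (1/20)·1 + (9/40)·2 + (3/20)·3 + (3/20)·4 + (9/40)·5 + (1/5)·6
     = 31/8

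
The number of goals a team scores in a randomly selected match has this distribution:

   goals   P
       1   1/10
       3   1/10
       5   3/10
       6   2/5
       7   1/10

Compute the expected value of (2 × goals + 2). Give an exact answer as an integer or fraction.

12

E[2x+2] = (1/10)·4 + (1/10)·8 + (3/10)·12 + (2/5)·14 + (1/10)·16
     = 12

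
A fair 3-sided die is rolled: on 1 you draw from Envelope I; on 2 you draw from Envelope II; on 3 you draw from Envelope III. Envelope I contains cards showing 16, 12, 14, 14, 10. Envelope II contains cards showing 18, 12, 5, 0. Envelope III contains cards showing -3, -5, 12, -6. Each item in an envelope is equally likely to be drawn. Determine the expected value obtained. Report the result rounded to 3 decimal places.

7.150

E[X | Envelope I] = (16 + 12 + 14 + 14 + 10)/5 = 66/5
E[X | Envelope II] = (18 + 12 + 5 + 0)/4 = 35/4
E[X | Envelope III] = (-3 − 5 + 12 − 6)/4 = -1/2
E[X] = (1/3)·66/5 + (1/3)·35/4 + (1/3)·(-1/2) = 143/20 ≈ 7.150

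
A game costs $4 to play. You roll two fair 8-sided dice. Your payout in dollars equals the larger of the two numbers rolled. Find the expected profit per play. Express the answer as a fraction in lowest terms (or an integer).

Distribution of the larger of the two numbers rolled: 1 w.p. 1/64, 2 w.p. 3/64, 3 w.p. 5/64, 4 w.p. 7/64, 5 w.p. 9/64, 6 w.p. 11/64, …
E[payout] = (1/64)·1 + (3/64)·2 + (5/64)·3 + (7/64)·4 + (9/64)·5 + (11/64)·6 + (13/64)·7 + (15/64)·8 = 93/16
Expected profit = 93/16 − 4 = 29/16

29/16 dollars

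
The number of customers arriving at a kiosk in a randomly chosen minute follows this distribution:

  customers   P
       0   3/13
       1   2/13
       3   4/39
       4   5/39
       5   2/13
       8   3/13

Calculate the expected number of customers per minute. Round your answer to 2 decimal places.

3.59

E[X] = (3/13)·0 + (2/13)·1 + (4/39)·3 + (5/39)·4 + (2/13)·5 + (3/13)·8
     = 140/39 ≈ 3.59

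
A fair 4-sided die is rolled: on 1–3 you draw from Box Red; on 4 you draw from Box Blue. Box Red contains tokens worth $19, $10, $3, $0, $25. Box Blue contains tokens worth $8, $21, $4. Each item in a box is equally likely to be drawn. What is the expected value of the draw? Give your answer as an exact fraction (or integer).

E[X | Box Red] = (19 + 10 + 3 + 0 + 25)/5 = 57/5
E[X | Box Blue] = (8 + 21 + 4)/3 = 11
E[X] = (3/4)·57/5 + (1/4)·11 = 113/10

113/10 dollars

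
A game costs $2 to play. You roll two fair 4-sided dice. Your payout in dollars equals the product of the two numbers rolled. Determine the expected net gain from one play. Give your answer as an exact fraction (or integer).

17/4 dollars

Distribution of the product of the two numbers rolled: 1 w.p. 1/16, 2 w.p. 1/8, 3 w.p. 1/8, 4 w.p. 3/16, 6 w.p. 1/8, 8 w.p. 1/8, …
E[payout] = (1/16)·1 + (1/8)·2 + (1/8)·3 + (3/16)·4 + (1/8)·6 + (1/8)·8 + (1/16)·9 + (1/8)·12 + (1/16)·16 = 25/4
Expected profit = 25/4 − 2 = 17/4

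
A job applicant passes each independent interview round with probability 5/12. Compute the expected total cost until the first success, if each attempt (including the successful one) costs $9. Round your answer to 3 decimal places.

$21.600

E[#attempts] = 1/p = 12/5; E[cost] = 9·12/5 = 108/5.
≈ 21.600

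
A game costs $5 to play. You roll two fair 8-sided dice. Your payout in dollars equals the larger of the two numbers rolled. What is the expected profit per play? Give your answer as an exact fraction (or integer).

Distribution of the larger of the two numbers rolled: 1 w.p. 1/64, 2 w.p. 3/64, 3 w.p. 5/64, 4 w.p. 7/64, 5 w.p. 9/64, 6 w.p. 11/64, …
E[payout] = (1/64)·1 + (3/64)·2 + (5/64)·3 + (7/64)·4 + (9/64)·5 + (11/64)·6 + (13/64)·7 + (15/64)·8 = 93/16
Expected profit = 93/16 − 5 = 13/16

13/16 dollars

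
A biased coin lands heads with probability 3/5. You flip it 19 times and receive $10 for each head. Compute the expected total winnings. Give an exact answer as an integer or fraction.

E[#heads] = 19·3/5 = 57/5 (linearity over flips).
E[winnings] = 10·57/5 = 114.

$114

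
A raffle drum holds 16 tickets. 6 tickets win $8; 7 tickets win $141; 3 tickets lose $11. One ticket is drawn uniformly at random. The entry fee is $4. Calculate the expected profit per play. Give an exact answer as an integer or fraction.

E[payout] = (6/16)·8 + (7/16)·141 + (3/16)·(-11) = 501/8
Expected profit = 501/8 − 4 = 469/8

469/8 dollars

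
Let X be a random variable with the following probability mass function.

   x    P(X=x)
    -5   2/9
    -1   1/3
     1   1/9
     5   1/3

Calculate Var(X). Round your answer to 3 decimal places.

E[X] = (2/9)·(-5) + (1/3)·(-1) + (1/9)·1 + (1/3)·5 = 1/3
E[X²] = (2/9)·25 + (1/3)·1 + (1/9)·1 + (1/3)·25 = 43/3
Var(X) = 43/3 − (1/3)² = 128/9 ≈ 14.222

14.222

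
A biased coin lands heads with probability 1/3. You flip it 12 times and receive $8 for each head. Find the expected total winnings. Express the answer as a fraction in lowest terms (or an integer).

$32

E[#heads] = 12·1/3 = 4 (linearity over flips).
E[winnings] = 8·4 = 32.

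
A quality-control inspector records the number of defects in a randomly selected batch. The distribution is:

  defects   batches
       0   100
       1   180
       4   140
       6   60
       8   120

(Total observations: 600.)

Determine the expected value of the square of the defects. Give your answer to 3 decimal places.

20.433

Total = 600, so P(defects=0) = 100/600, etc.
E[X²] = (1/6)·0 + (3/10)·1 + (7/30)·16 + (1/10)·36 + (1/5)·64
     = 613/30 ≈ 20.433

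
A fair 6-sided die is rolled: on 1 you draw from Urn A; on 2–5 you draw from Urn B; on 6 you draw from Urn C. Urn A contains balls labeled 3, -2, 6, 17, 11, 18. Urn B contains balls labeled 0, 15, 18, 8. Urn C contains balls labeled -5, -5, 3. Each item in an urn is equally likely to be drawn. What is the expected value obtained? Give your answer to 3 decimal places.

7.917

E[X | Urn A] = (3 − 2 + 6 + 17 + 11 + 18)/6 = 53/6
E[X | Urn B] = (0 + 15 + 18 + 8)/4 = 41/4
E[X | Urn C] = (-5 − 5 + 3)/3 = -7/3
E[X] = (1/6)·53/6 + (2/3)·41/4 + (1/6)·(-7/3) = 95/12 ≈ 7.917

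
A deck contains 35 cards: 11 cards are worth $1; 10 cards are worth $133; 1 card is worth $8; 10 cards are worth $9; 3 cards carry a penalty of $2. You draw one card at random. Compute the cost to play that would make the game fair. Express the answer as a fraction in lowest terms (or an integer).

1433/35 dollars

E[payout] = (11/35)·1 + (10/35)·133 + (1/35)·8 + (10/35)·9 + (3/35)·(-2) = 1433/35
Fair fee = E[payout] = 1433/35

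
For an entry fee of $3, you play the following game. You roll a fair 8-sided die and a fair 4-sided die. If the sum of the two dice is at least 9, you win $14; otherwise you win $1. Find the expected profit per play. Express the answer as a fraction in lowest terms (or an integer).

E[payout] = (11/16)·1 + (5/16)·14 = 81/16
Expected profit = 81/16 − 3 = 33/16

33/16 dollars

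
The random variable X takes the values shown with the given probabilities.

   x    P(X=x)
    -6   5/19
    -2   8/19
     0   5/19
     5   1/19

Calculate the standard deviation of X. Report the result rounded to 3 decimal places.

E[X] = -41/19, E[X²] = 237/19
Var(X) = E[X²] − (E[X])² = 237/19 − 1681/361 = 2822/361
SD(X) = √(2822/361) ≈ 2.796

2.796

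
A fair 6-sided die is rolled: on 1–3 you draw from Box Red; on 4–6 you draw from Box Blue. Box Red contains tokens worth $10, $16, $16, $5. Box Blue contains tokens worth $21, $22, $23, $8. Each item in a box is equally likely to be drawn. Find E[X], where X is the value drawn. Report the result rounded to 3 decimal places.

E[X | Box Red] = (10 + 16 + 16 + 5)/4 = 47/4
E[X | Box Blue] = (21 + 22 + 23 + 8)/4 = 37/2
E[X] = (1/2)·47/4 + (1/2)·37/2 = 121/8 ≈ 15.125

$15.125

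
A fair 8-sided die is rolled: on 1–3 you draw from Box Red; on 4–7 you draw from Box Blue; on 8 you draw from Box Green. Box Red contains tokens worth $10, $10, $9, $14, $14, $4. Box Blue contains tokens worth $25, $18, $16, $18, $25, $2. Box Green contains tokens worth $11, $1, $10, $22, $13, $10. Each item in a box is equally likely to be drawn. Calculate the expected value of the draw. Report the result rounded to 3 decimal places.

E[X | Box Red] = (10 + 10 + 9 + 14 + 14 + 4)/6 = 61/6
E[X | Box Blue] = (25 + 18 + 16 + 18 + 25 + 2)/6 = 52/3
E[X | Box Green] = (11 + 1 + 10 + 22 + 13 + 10)/6 = 67/6
E[X] = (3/8)·61/6 + (1/2)·52/3 + (1/8)·67/6 = 111/8 ≈ 13.875

$13.875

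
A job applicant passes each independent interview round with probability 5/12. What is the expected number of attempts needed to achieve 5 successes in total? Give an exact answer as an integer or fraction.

By linearity (sum of 5 independent geometric waits), E[trials] = 5/p = 5/(5/12) = 12.

12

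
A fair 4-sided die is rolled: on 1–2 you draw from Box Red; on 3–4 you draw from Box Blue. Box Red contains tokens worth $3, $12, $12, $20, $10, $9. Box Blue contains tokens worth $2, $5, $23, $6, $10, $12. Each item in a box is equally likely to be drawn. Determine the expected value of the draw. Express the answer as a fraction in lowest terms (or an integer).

E[X | Box Red] = (3 + 12 + 12 + 20 + 10 + 9)/6 = 11
E[X | Box Blue] = (2 + 5 + 23 + 6 + 10 + 12)/6 = 29/3
E[X] = (1/2)·11 + (1/2)·29/3 = 31/3

31/3 dollars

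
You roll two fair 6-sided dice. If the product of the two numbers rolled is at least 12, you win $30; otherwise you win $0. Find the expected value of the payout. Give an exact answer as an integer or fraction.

85/6 dollars

E[payout] = (19/36)·0 + (17/36)·30 = 85/6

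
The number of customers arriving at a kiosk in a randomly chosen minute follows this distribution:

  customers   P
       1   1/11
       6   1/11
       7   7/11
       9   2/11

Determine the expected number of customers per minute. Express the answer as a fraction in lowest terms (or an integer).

E[X] = (1/11)·1 + (1/11)·6 + (7/11)·7 + (2/11)·9
     = 74/11

74/11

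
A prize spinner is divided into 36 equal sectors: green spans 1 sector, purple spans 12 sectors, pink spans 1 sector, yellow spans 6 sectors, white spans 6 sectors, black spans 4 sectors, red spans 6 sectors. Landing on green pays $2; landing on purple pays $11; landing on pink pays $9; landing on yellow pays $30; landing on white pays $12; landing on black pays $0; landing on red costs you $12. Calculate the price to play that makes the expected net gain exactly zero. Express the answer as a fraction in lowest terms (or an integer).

E[payout] = (1/36)·2 + (12/36)·11 + (1/36)·9 + (6/36)·30 + (6/36)·12 + (4/36)·0 + (6/36)·(-12) = 323/36
Fair fee = E[payout] = 323/36

323/36 dollars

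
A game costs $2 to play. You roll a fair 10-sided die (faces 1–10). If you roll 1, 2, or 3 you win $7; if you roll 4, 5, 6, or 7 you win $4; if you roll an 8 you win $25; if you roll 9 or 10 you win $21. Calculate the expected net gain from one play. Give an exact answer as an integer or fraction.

E[payout] = (2/5)·4 + (3/10)·7 + (1/5)·21 + (1/10)·25 = 52/5
Expected profit = 52/5 − 2 = 42/5

42/5 dollars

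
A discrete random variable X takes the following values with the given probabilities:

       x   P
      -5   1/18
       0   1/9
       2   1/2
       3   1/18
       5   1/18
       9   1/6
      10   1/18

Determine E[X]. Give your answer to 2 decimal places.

3.22

E[X] = (1/18)·(-5) + (1/9)·0 + (1/2)·2 + (1/18)·3 + (1/18)·5 + (1/6)·9 + (1/18)·10
     = 29/9 ≈ 3.22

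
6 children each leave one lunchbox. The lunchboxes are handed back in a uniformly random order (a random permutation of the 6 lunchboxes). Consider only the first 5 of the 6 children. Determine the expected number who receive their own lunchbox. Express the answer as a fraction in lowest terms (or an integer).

Let Xᵢ = 1 if person i gets their own lunchbox. For each i, P(Xᵢ=1) = 1/6.
By linearity of expectation, E[X₁+…+X_5] = 5·(1/6) = 5/6.

5/6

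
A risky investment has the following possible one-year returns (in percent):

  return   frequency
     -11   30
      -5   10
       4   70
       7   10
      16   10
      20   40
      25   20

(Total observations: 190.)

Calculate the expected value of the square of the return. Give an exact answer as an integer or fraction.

3655/19

Total = 190, so P(return=-11) = 30/190, etc.
E[X²] = (3/19)·121 + (1/19)·25 + (7/19)·16 + (1/19)·49 + (1/19)·256 + (4/19)·400 + (2/19)·625
     = 3655/19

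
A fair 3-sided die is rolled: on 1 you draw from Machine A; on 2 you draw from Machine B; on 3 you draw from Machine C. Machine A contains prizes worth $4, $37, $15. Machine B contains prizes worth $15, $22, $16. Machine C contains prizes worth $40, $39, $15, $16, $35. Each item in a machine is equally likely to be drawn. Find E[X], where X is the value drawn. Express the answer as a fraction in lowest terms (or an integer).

E[X | Machine A] = (4 + 37 + 15)/3 = 56/3
E[X | Machine B] = (15 + 22 + 16)/3 = 53/3
E[X | Machine C] = (40 + 39 + 15 + 16 + 35)/5 = 29
E[X] = (1/3)·56/3 + (1/3)·53/3 + (1/3)·29 = 196/9

196/9 dollars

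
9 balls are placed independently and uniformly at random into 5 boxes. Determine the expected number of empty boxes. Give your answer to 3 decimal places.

0.671

Let Xⱼ=1 if box j is empty. P(Xⱼ=1) = ((5-1)/5)^9 = 262144/1953125.
By linearity, E[#empty] = 5·262144/1953125 = 262144/390625.
≈ 0.671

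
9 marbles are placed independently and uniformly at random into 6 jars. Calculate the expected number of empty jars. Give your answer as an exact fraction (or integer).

1953125/1679616

Let Xⱼ=1 if jar j is empty. P(Xⱼ=1) = ((6-1)/6)^9 = 1953125/10077696.
By linearity, E[#empty] = 6·1953125/10077696 = 1953125/1679616.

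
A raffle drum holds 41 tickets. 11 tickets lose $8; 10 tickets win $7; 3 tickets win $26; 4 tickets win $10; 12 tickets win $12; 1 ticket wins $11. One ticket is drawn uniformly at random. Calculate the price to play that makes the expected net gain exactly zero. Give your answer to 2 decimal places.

$6.22

E[payout] = (11/41)·(-8) + (10/41)·7 + (3/41)·26 + (4/41)·10 + (12/41)·12 + (1/41)·11 = 255/41
Fair fee = E[payout] = 255/41 ≈ $6.22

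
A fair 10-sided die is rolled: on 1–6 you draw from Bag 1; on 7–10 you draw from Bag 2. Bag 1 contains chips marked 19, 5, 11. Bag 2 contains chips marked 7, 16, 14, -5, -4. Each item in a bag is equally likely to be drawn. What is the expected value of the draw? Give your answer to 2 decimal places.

E[X | Bag 1] = (19 + 5 + 11)/3 = 35/3
E[X | Bag 2] = (7 + 16 + 14 − 5 − 4)/5 = 28/5
E[X] = (3/5)·35/3 + (2/5)·28/5 = 231/25 ≈ 9.24

9.24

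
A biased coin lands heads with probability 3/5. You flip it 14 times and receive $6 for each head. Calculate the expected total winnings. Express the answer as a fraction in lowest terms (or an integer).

252/5 dollars

E[#heads] = 14·3/5 = 42/5 (linearity over flips).
E[winnings] = 6·42/5 = 252/5.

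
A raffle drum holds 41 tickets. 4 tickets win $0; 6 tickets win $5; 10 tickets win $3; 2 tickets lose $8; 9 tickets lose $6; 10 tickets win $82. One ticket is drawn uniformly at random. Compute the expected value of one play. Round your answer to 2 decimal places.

E[payout] = (4/41)·0 + (6/41)·5 + (10/41)·3 + (2/41)·(-8) + (9/41)·(-6) + (10/41)·82 = 810/41
≈ $19.76

$19.76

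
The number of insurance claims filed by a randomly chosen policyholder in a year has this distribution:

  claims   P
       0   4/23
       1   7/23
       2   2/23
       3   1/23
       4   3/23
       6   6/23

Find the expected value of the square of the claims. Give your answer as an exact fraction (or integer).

E[X²] = (4/23)·0 + (7/23)·1 + (2/23)·4 + (1/23)·9 + (3/23)·16 + (6/23)·36
     = 288/23

288/23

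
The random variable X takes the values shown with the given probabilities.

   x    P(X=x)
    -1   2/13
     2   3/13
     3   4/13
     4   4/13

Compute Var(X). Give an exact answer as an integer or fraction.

458/169

E[X] = (2/13)·(-1) + (3/13)·2 + (4/13)·3 + (4/13)·4 = 32/13
E[X²] = (2/13)·1 + (3/13)·4 + (4/13)·9 + (4/13)·16 = 114/13
Var(X) = 114/13 − (32/13)² = 458/169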